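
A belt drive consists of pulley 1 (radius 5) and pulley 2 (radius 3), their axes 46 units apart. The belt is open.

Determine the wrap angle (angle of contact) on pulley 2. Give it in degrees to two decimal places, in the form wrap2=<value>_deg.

open belt: β = asin((r2−r1)/C) = asin(-2/46) = -2.4919°
wrap1 = π − 2β = 184.9838°
wrap2 = π + 2β = 175.0162°

wrap2=175.02_deg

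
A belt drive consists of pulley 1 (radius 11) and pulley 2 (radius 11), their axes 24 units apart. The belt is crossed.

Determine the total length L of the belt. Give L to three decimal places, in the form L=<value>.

crossed belt: β = asin((r1+r2)/C) = asin(22/24) = 66.4435°
wrap1 = wrap2 = π + 2β = 312.8871°
tangent length = C·cosβ = 9.5917
L = (r1+r2)·wrap + 2·C·cosβ = 22·5.4609 + 2·9.5917 = 139.3233

L=139.323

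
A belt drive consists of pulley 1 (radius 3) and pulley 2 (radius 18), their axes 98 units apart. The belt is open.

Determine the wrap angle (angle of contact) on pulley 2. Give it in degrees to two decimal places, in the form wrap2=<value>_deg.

open belt: β = asin((r2−r1)/C) = asin(15/98) = 8.8044°
wrap1 = π − 2β = 162.3913°
wrap2 = π + 2β = 197.6087°

wrap2=197.61_deg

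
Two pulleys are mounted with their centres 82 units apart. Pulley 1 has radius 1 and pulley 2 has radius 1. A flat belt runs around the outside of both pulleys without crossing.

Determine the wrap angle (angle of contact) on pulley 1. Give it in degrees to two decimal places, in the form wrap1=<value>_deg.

open belt: β = asin((r2−r1)/C) = asin(0/82) = 0.0000°
wrap1 = π − 2β = 180.0000°
wrap2 = π + 2β = 180.0000°

wrap1=180.00_deg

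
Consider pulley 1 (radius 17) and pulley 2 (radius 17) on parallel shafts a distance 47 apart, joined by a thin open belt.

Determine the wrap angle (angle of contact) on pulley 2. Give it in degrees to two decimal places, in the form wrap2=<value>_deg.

wrap2=180.00_deg

open belt: β = asin((r2−r1)/C) = asin(0/47) = 0.0000°
wrap1 = π − 2β = 180.0000°
wrap2 = π + 2β = 180.0000°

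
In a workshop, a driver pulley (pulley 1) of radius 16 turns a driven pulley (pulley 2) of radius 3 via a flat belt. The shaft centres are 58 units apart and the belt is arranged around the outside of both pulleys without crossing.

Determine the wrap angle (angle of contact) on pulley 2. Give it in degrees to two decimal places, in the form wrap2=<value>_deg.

open belt: β = asin((r2−r1)/C) = asin(-13/58) = -12.9522°
wrap1 = π − 2β = 205.9044°
wrap2 = π + 2β = 154.0956°

wrap2=154.10_deg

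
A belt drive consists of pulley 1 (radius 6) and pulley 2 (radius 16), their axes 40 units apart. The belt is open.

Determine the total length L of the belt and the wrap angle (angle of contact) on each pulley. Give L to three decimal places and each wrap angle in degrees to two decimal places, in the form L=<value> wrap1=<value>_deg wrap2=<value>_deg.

open belt: β = asin((r2−r1)/C) = asin(10/40) = 14.4775°
wrap1 = π − 2β = 151.0450°
wrap2 = π + 2β = 208.9550°
tangent length = C·cosβ = 38.7298
L = r1·wrap1 + r2·wrap2 + 2·C·cosβ = 6·2.6362 + 16·3.6470 + 2·38.7298 = 151.6283

L=151.628 wrap1=151.04_deg wrap2=208.96_deg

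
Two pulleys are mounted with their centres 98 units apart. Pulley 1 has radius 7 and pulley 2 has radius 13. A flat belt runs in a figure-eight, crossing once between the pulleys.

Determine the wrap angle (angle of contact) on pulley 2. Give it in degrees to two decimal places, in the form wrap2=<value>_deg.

crossed belt: β = asin((r1+r2)/C) = asin(20/98) = 11.7757°
wrap1 = wrap2 = π + 2β = 203.5515°

wrap2=203.55_deg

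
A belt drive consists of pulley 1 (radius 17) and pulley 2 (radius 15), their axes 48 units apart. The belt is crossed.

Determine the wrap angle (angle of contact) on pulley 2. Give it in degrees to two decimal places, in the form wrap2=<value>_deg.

crossed belt: β = asin((r1+r2)/C) = asin(32/48) = 41.8103°
wrap1 = wrap2 = π + 2β = 263.6206°

wrap2=263.62_deg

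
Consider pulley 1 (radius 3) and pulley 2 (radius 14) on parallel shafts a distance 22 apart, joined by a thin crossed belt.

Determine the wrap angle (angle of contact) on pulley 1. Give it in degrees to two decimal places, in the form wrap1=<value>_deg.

wrap1=281.20_deg

crossed belt: β = asin((r1+r2)/C) = asin(17/22) = 50.5994°
wrap1 = wrap2 = π + 2β = 281.1989°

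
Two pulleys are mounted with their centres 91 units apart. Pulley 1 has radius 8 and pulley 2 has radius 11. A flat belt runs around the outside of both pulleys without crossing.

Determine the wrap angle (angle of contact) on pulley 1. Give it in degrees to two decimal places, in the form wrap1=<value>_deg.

wrap1=176.22_deg

open belt: β = asin((r2−r1)/C) = asin(3/91) = 1.8892°
wrap1 = π − 2β = 176.2216°
wrap2 = π + 2β = 183.7784°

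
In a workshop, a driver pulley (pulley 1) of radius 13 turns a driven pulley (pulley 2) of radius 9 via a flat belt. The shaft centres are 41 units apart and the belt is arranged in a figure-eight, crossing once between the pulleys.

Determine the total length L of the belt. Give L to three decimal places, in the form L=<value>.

L=163.231

crossed belt: β = asin((r1+r2)/C) = asin(22/41) = 32.4515°
wrap1 = wrap2 = π + 2β = 244.9030°
tangent length = C·cosβ = 34.5977
L = (r1+r2)·wrap + 2·C·cosβ = 22·4.2744 + 2·34.5977 = 163.2314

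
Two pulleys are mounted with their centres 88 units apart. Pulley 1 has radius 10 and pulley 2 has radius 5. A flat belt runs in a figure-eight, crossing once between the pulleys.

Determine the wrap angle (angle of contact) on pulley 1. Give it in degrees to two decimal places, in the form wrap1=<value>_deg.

wrap1=199.63_deg

crossed belt: β = asin((r1+r2)/C) = asin(15/88) = 9.8142°
wrap1 = wrap2 = π + 2β = 199.6285°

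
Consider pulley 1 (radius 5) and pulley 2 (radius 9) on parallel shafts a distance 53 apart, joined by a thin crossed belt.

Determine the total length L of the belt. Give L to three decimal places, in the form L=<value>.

crossed belt: β = asin((r1+r2)/C) = asin(14/53) = 15.3165°
wrap1 = wrap2 = π + 2β = 210.6330°
tangent length = C·cosβ = 51.1175
L = (r1+r2)·wrap + 2·C·cosβ = 14·3.6762 + 2·51.1175 = 153.7024

L=153.702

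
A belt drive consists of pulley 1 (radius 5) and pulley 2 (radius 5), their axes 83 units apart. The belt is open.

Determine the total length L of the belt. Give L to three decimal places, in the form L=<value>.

open belt: β = asin((r2−r1)/C) = asin(0/83) = 0.0000°
wrap1 = π − 2β = 180.0000°
wrap2 = π + 2β = 180.0000°
tangent length = C·cosβ = 83.0000
L = r1·wrap1 + r2·wrap2 + 2·C·cosβ = 5·3.1416 + 5·3.1416 + 2·83.0000 = 197.4159

L=197.416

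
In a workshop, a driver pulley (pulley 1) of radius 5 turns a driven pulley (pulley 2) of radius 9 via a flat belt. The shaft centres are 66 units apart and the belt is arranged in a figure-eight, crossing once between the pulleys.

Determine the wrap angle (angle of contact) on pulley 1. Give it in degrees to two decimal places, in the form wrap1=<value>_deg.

crossed belt: β = asin((r1+r2)/C) = asin(14/66) = 12.2467°
wrap1 = wrap2 = π + 2β = 204.4934°

wrap1=204.49_deg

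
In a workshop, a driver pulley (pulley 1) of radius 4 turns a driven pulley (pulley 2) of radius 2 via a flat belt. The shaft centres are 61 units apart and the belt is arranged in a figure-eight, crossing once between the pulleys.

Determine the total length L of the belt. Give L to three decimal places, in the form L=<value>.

L=141.440

crossed belt: β = asin((r1+r2)/C) = asin(6/61) = 5.6448°
wrap1 = wrap2 = π + 2β = 191.2896°
tangent length = C·cosβ = 60.7042
L = (r1+r2)·wrap + 2·C·cosβ = 6·3.3386 + 2·60.7042 = 141.4402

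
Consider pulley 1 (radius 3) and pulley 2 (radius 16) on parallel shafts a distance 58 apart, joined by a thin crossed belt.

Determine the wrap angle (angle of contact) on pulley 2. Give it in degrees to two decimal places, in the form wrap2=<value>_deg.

wrap2=218.24_deg

crossed belt: β = asin((r1+r2)/C) = asin(19/58) = 19.1223°
wrap1 = wrap2 = π + 2β = 218.2447°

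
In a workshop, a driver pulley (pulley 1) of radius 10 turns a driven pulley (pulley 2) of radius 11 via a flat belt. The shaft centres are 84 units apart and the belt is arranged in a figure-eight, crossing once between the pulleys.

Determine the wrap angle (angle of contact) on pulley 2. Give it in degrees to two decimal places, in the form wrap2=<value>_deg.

wrap2=208.96_deg

crossed belt: β = asin((r1+r2)/C) = asin(21/84) = 14.4775°
wrap1 = wrap2 = π + 2β = 208.9550°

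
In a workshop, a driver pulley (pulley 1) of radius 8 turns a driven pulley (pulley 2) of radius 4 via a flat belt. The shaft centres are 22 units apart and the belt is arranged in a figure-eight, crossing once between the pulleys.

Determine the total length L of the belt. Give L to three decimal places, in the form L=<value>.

L=88.424

crossed belt: β = asin((r1+r2)/C) = asin(12/22) = 33.0557°
wrap1 = wrap2 = π + 2β = 246.1115°
tangent length = C·cosβ = 18.4391
L = (r1+r2)·wrap + 2·C·cosβ = 12·4.2955 + 2·18.4391 = 88.4236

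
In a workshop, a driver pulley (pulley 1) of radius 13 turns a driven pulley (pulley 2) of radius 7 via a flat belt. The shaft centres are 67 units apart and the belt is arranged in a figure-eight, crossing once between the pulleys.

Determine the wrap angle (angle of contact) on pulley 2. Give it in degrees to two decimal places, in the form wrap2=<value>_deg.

crossed belt: β = asin((r1+r2)/C) = asin(20/67) = 17.3680°
wrap1 = wrap2 = π + 2β = 214.7360°

wrap2=214.74_deg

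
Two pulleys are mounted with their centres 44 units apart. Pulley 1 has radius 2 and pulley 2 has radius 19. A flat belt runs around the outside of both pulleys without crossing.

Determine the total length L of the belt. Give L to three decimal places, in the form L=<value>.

L=160.627

open belt: β = asin((r2−r1)/C) = asin(17/44) = 22.7284°
wrap1 = π − 2β = 134.5432°
wrap2 = π + 2β = 225.4568°
tangent length = C·cosβ = 40.5832
L = r1·wrap1 + r2·wrap2 + 2·C·cosβ = 2·2.3482 + 19·3.9350 + 2·40.5832 = 160.6273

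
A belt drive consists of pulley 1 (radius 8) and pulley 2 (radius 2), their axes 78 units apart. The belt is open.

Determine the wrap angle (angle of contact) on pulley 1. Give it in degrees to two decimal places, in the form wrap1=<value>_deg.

wrap1=188.82_deg

open belt: β = asin((r2−r1)/C) = asin(-6/78) = -4.4117°
wrap1 = π − 2β = 188.8235°
wrap2 = π + 2β = 171.1765°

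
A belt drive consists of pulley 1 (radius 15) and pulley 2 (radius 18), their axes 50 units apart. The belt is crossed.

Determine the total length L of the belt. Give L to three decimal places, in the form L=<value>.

L=226.373

crossed belt: β = asin((r1+r2)/C) = asin(33/50) = 41.2999°
wrap1 = wrap2 = π + 2β = 262.5997°
tangent length = C·cosβ = 37.5633
L = (r1+r2)·wrap + 2·C·cosβ = 33·4.5832 + 2·37.5633 = 226.3732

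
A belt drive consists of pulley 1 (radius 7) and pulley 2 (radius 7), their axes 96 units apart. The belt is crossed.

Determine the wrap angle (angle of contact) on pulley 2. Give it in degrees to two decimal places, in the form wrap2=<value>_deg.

crossed belt: β = asin((r1+r2)/C) = asin(14/96) = 8.3855°
wrap1 = wrap2 = π + 2β = 196.7711°

wrap2=196.77_deg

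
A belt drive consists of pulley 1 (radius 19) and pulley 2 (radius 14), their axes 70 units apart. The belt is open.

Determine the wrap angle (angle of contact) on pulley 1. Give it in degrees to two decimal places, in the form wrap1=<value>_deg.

open belt: β = asin((r2−r1)/C) = asin(-5/70) = -4.0960°
wrap1 = π − 2β = 188.1921°
wrap2 = π + 2β = 171.8079°

wrap1=188.19_deg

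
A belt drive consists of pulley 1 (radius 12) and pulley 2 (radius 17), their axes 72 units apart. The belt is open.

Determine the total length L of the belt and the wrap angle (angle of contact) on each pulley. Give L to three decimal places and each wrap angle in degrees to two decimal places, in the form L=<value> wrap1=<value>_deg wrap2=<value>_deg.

L=235.454 wrap1=172.04_deg wrap2=187.96_deg

open belt: β = asin((r2−r1)/C) = asin(5/72) = 3.9821°
wrap1 = π − 2β = 172.0358°
wrap2 = π + 2β = 187.9642°
tangent length = C·cosβ = 71.8262
L = r1·wrap1 + r2·wrap2 + 2·C·cosβ = 12·3.0026 + 17·3.2806 + 2·71.8262 = 235.4535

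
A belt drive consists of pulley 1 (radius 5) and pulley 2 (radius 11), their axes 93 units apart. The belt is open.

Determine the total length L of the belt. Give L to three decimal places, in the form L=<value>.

L=236.653

open belt: β = asin((r2−r1)/C) = asin(6/93) = 3.6991°
wrap1 = π − 2β = 172.6019°
wrap2 = π + 2β = 187.3981°
tangent length = C·cosβ = 92.8062
L = r1·wrap1 + r2·wrap2 + 2·C·cosβ = 5·3.0125 + 11·3.2707 + 2·92.8062 = 236.6527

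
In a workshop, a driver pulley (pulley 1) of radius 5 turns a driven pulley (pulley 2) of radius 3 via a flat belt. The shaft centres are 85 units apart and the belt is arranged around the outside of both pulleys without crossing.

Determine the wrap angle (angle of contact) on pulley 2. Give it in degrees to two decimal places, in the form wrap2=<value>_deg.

wrap2=177.30_deg

open belt: β = asin((r2−r1)/C) = asin(-2/85) = -1.3483°
wrap1 = π − 2β = 182.6965°
wrap2 = π + 2β = 177.3035°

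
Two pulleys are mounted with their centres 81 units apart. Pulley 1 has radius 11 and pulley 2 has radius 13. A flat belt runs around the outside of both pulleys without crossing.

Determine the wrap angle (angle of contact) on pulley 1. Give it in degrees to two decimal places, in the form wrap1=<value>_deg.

open belt: β = asin((r2−r1)/C) = asin(2/81) = 1.4149°
wrap1 = π − 2β = 177.1703°
wrap2 = π + 2β = 182.8297°

wrap1=177.17_deg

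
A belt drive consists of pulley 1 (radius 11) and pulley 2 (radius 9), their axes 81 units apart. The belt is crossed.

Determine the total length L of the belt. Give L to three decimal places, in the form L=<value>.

L=229.796

crossed belt: β = asin((r1+r2)/C) = asin(20/81) = 14.2949°
wrap1 = wrap2 = π + 2β = 208.5899°
tangent length = C·cosβ = 78.4920
L = (r1+r2)·wrap + 2·C·cosβ = 20·3.6406 + 2·78.4920 = 229.7957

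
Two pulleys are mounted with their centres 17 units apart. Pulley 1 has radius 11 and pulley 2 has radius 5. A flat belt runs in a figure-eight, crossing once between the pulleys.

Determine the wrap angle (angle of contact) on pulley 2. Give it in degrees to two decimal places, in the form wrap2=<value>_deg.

wrap2=320.50_deg

crossed belt: β = asin((r1+r2)/C) = asin(16/17) = 70.2501°
wrap1 = wrap2 = π + 2β = 320.5002°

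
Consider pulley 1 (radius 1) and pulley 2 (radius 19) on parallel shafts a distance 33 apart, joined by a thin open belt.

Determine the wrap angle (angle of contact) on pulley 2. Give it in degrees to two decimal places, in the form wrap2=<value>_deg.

wrap2=246.11_deg

open belt: β = asin((r2−r1)/C) = asin(18/33) = 33.0557°
wrap1 = π − 2β = 113.8885°
wrap2 = π + 2β = 246.1115°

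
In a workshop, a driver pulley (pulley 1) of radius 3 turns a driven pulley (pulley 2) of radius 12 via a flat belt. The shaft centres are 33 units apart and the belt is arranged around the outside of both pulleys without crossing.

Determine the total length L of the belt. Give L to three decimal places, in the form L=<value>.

open belt: β = asin((r2−r1)/C) = asin(9/33) = 15.8266°
wrap1 = π − 2β = 148.3468°
wrap2 = π + 2β = 211.6532°
tangent length = C·cosβ = 31.7490
L = r1·wrap1 + r2·wrap2 + 2·C·cosβ = 3·2.5891 + 12·3.6940 + 2·31.7490 = 115.5940

L=115.594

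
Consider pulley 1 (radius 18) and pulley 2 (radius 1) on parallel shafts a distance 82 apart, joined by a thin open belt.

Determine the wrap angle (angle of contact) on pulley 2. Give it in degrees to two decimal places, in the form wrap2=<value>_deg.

open belt: β = asin((r2−r1)/C) = asin(-17/82) = -11.9652°
wrap1 = π − 2β = 203.9303°
wrap2 = π + 2β = 156.0697°

wrap2=156.07_deg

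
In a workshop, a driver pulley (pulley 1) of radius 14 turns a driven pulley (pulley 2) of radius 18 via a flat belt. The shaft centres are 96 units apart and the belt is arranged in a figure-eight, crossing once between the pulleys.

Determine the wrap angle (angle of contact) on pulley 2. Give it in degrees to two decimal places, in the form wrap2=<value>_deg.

wrap2=218.94_deg

crossed belt: β = asin((r1+r2)/C) = asin(32/96) = 19.4712°
wrap1 = wrap2 = π + 2β = 218.9424°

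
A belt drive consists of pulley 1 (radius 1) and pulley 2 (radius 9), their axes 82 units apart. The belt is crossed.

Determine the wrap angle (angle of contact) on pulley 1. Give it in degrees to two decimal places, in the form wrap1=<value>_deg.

wrap1=194.01_deg

crossed belt: β = asin((r1+r2)/C) = asin(10/82) = 7.0047°
wrap1 = wrap2 = π + 2β = 194.0095°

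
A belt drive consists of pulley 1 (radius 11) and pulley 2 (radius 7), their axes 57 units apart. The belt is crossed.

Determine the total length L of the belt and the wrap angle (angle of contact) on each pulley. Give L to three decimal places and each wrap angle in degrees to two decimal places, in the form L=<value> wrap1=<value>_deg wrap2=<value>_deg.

crossed belt: β = asin((r1+r2)/C) = asin(18/57) = 18.4085°
wrap1 = wrap2 = π + 2β = 216.8170°
tangent length = C·cosβ = 54.0833
L = (r1+r2)·wrap + 2·C·cosβ = 18·3.7842 + 2·54.0833 = 176.2816

L=176.282 wrap1=216.82_deg wrap2=216.82_deg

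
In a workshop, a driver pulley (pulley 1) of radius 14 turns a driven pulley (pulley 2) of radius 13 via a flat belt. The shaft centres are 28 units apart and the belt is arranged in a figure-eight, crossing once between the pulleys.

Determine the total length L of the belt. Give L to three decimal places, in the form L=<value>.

L=170.003

crossed belt: β = asin((r1+r2)/C) = asin(27/28) = 74.6411°
wrap1 = wrap2 = π + 2β = 329.2822°
tangent length = C·cosβ = 7.4162
L = (r1+r2)·wrap + 2·C·cosβ = 27·5.7471 + 2·7.4162 = 170.0030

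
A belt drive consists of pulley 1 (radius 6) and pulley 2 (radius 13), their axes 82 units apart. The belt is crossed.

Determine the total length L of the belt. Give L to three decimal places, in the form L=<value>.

L=228.113

crossed belt: β = asin((r1+r2)/C) = asin(19/82) = 13.3976°
wrap1 = wrap2 = π + 2β = 206.7952°
tangent length = C·cosβ = 79.7684
L = (r1+r2)·wrap + 2·C·cosβ = 19·3.6093 + 2·79.7684 = 228.1127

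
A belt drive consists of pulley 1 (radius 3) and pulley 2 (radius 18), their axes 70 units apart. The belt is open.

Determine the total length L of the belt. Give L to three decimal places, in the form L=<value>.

open belt: β = asin((r2−r1)/C) = asin(15/70) = 12.3736°
wrap1 = π − 2β = 155.2527°
wrap2 = π + 2β = 204.7473°
tangent length = C·cosβ = 68.3740
L = r1·wrap1 + r2·wrap2 + 2·C·cosβ = 3·2.7097 + 18·3.5735 + 2·68.3740 = 209.2002

L=209.200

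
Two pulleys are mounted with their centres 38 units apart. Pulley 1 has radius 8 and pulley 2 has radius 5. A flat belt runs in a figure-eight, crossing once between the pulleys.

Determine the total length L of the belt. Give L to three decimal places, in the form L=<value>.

crossed belt: β = asin((r1+r2)/C) = asin(13/38) = 20.0052°
wrap1 = wrap2 = π + 2β = 220.0104°
tangent length = C·cosβ = 35.7071
L = (r1+r2)·wrap + 2·C·cosβ = 13·3.8399 + 2·35.7071 = 121.3331

L=121.333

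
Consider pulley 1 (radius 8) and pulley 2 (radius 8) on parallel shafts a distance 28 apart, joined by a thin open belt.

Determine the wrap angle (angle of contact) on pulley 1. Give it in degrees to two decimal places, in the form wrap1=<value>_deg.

wrap1=180.00_deg

open belt: β = asin((r2−r1)/C) = asin(0/28) = 0.0000°
wrap1 = π − 2β = 180.0000°
wrap2 = π + 2β = 180.0000°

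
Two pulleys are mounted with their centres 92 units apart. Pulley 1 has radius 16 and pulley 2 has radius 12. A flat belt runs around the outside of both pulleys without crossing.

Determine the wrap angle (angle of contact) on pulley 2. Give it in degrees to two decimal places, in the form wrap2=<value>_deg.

wrap2=175.02_deg

open belt: β = asin((r2−r1)/C) = asin(-4/92) = -2.4919°
wrap1 = π − 2β = 184.9838°
wrap2 = π + 2β = 175.0162°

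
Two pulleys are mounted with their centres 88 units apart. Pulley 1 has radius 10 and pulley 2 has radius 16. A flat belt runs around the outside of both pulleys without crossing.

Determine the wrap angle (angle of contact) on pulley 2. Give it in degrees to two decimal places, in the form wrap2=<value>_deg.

wrap2=187.82_deg

open belt: β = asin((r2−r1)/C) = asin(6/88) = 3.9096°
wrap1 = π − 2β = 172.1809°
wrap2 = π + 2β = 187.8191°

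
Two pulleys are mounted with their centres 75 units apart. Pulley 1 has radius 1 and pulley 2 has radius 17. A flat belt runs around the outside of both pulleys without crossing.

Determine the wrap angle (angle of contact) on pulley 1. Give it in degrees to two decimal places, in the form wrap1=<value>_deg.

open belt: β = asin((r2−r1)/C) = asin(16/75) = 12.3178°
wrap1 = π − 2β = 155.3645°
wrap2 = π + 2β = 204.6355°

wrap1=155.36_deg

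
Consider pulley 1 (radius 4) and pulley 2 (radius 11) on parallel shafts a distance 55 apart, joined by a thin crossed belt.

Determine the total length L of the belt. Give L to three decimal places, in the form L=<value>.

crossed belt: β = asin((r1+r2)/C) = asin(15/55) = 15.8266°
wrap1 = wrap2 = π + 2β = 211.6532°
tangent length = C·cosβ = 52.9150
L = (r1+r2)·wrap + 2·C·cosβ = 15·3.6940 + 2·52.9150 = 161.2407

L=161.241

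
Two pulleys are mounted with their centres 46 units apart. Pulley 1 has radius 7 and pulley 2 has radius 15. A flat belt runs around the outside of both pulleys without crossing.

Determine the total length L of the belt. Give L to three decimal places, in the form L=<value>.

L=162.510

open belt: β = asin((r2−r1)/C) = asin(8/46) = 10.0154°
wrap1 = π − 2β = 159.9692°
wrap2 = π + 2β = 200.0308°
tangent length = C·cosβ = 45.2990
L = r1·wrap1 + r2·wrap2 + 2·C·cosβ = 7·2.7920 + 15·3.4912 + 2·45.2990 = 162.5099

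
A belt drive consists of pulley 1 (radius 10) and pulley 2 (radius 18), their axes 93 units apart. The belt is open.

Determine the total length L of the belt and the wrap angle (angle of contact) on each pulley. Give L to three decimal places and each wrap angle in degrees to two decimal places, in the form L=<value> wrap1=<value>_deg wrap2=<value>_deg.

L=274.653 wrap1=170.13_deg wrap2=189.87_deg

open belt: β = asin((r2−r1)/C) = asin(8/93) = 4.9348°
wrap1 = π − 2β = 170.1305°
wrap2 = π + 2β = 189.8695°
tangent length = C·cosβ = 92.6553
L = r1·wrap1 + r2·wrap2 + 2·C·cosβ = 10·2.9693 + 18·3.3138 + 2·92.6553 = 274.6532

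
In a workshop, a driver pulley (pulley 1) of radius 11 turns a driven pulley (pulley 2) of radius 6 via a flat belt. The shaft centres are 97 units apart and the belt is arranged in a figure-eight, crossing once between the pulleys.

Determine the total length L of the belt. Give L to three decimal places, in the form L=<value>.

crossed belt: β = asin((r1+r2)/C) = asin(17/97) = 10.0937°
wrap1 = wrap2 = π + 2β = 200.1873°
tangent length = C·cosβ = 95.4987
L = (r1+r2)·wrap + 2·C·cosβ = 17·3.4939 + 2·95.4987 = 250.3942

L=250.394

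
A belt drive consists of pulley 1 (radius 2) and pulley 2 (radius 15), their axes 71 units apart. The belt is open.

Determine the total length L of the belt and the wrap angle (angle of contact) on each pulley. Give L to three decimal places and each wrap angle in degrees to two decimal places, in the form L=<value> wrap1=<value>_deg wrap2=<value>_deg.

L=197.794 wrap1=158.90_deg wrap2=201.10_deg

open belt: β = asin((r2−r1)/C) = asin(13/71) = 10.5503°
wrap1 = π − 2β = 158.8994°
wrap2 = π + 2β = 201.1006°
tangent length = C·cosβ = 69.7997
L = r1·wrap1 + r2·wrap2 + 2·C·cosβ = 2·2.7733 + 15·3.5099 + 2·69.7997 = 197.7941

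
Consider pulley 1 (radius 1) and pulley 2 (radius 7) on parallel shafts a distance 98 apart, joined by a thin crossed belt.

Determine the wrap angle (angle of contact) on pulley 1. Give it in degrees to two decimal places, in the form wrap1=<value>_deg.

wrap1=189.36_deg

crossed belt: β = asin((r1+r2)/C) = asin(8/98) = 4.6824°
wrap1 = wrap2 = π + 2β = 189.3648°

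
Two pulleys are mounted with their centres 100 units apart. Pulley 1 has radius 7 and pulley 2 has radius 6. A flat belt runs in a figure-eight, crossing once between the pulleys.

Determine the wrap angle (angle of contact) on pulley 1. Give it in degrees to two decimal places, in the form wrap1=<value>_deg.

wrap1=194.94_deg

crossed belt: β = asin((r1+r2)/C) = asin(13/100) = 7.4696°
wrap1 = wrap2 = π + 2β = 194.9392°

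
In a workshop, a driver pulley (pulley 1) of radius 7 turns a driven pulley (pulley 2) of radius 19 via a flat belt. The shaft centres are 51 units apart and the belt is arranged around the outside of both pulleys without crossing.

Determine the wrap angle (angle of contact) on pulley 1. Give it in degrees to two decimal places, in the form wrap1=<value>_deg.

wrap1=152.78_deg

open belt: β = asin((r2−r1)/C) = asin(12/51) = 13.6090°
wrap1 = π − 2β = 152.7821°
wrap2 = π + 2β = 207.2179°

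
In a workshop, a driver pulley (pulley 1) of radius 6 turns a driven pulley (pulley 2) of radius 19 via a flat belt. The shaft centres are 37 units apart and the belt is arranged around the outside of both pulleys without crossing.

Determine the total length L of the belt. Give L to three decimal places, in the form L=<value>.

open belt: β = asin((r2−r1)/C) = asin(13/37) = 20.5700°
wrap1 = π − 2β = 138.8600°
wrap2 = π + 2β = 221.1400°
tangent length = C·cosβ = 34.6410
L = r1·wrap1 + r2·wrap2 + 2·C·cosβ = 6·2.4236 + 19·3.8596 + 2·34.6410 = 157.1562

L=157.156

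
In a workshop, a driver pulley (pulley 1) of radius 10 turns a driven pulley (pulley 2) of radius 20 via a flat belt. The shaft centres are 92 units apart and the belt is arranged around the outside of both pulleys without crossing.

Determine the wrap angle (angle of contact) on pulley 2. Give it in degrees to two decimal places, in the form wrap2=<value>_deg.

open belt: β = asin((r2−r1)/C) = asin(10/92) = 6.2401°
wrap1 = π − 2β = 167.5197°
wrap2 = π + 2β = 192.4803°

wrap2=192.48_deg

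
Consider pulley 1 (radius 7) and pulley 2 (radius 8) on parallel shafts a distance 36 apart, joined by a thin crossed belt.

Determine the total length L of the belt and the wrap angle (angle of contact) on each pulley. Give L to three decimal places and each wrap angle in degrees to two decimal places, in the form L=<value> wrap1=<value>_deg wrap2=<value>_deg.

crossed belt: β = asin((r1+r2)/C) = asin(15/36) = 24.6243°
wrap1 = wrap2 = π + 2β = 229.2486°
tangent length = C·cosβ = 32.7261
L = (r1+r2)·wrap + 2·C·cosβ = 15·4.0011 + 2·32.7261 = 125.4694

L=125.469 wrap1=229.25_deg wrap2=229.25_deg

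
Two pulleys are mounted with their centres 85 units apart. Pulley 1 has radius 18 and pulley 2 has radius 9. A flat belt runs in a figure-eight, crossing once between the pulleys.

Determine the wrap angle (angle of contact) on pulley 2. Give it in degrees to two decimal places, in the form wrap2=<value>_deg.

wrap2=217.04_deg

crossed belt: β = asin((r1+r2)/C) = asin(27/85) = 18.5207°
wrap1 = wrap2 = π + 2β = 217.0414°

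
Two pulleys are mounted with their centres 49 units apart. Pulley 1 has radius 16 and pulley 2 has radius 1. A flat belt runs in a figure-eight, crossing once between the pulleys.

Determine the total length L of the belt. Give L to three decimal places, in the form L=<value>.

crossed belt: β = asin((r1+r2)/C) = asin(17/49) = 20.3002°
wrap1 = wrap2 = π + 2β = 220.6004°
tangent length = C·cosβ = 45.9565
L = (r1+r2)·wrap + 2·C·cosβ = 17·3.8502 + 2·45.9565 = 157.3665

L=157.366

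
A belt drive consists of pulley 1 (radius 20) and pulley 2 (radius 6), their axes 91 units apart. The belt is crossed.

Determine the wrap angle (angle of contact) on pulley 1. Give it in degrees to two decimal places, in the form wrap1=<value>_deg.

crossed belt: β = asin((r1+r2)/C) = asin(26/91) = 16.6015°
wrap1 = wrap2 = π + 2β = 213.2031°

wrap1=213.20_deg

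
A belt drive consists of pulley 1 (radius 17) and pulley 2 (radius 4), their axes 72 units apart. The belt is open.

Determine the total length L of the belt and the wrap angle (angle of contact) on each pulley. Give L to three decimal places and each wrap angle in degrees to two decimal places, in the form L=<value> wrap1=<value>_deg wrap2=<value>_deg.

L=212.327 wrap1=200.80_deg wrap2=159.20_deg

open belt: β = asin((r2−r1)/C) = asin(-13/72) = -10.4021°
wrap1 = π − 2β = 200.8042°
wrap2 = π + 2β = 159.1958°
tangent length = C·cosβ = 70.8167
L = r1·wrap1 + r2·wrap2 + 2·C·cosβ = 17·3.5047 + 4·2.7785 + 2·70.8167 = 212.3271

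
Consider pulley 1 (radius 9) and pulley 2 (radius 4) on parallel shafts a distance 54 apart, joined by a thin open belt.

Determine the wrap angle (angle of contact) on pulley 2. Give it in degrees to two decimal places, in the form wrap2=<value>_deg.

wrap2=169.37_deg

open belt: β = asin((r2−r1)/C) = asin(-5/54) = -5.3128°
wrap1 = π − 2β = 190.6255°
wrap2 = π + 2β = 169.3745°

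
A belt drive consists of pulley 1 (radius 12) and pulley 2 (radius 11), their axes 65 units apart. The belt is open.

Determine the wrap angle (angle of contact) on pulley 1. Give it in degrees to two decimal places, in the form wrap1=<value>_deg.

open belt: β = asin((r2−r1)/C) = asin(-1/65) = -0.8815°
wrap1 = π − 2β = 181.7630°
wrap2 = π + 2β = 178.2370°

wrap1=181.76_deg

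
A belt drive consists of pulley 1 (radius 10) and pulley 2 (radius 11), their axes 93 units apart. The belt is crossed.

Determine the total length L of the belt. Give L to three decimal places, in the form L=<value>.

L=256.736

crossed belt: β = asin((r1+r2)/C) = asin(21/93) = 13.0503°
wrap1 = wrap2 = π + 2β = 206.1006°
tangent length = C·cosβ = 90.5980
L = (r1+r2)·wrap + 2·C·cosβ = 21·3.5971 + 2·90.5980 = 256.7358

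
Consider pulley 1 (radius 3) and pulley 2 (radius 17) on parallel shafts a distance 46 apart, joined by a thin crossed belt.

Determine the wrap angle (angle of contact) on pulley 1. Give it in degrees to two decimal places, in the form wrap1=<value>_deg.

wrap1=231.54_deg

crossed belt: β = asin((r1+r2)/C) = asin(20/46) = 25.7715°
wrap1 = wrap2 = π + 2β = 231.5429°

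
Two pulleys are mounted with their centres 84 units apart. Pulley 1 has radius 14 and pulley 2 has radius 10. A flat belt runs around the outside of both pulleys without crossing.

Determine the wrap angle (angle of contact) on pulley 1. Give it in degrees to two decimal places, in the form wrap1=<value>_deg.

open belt: β = asin((r2−r1)/C) = asin(-4/84) = -2.7294°
wrap1 = π − 2β = 185.4588°
wrap2 = π + 2β = 174.5412°

wrap1=185.46_deg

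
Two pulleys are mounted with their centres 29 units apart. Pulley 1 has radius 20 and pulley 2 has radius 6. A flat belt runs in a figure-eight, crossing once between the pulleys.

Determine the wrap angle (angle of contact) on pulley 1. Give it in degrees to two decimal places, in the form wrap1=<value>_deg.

crossed belt: β = asin((r1+r2)/C) = asin(26/29) = 63.7084°
wrap1 = wrap2 = π + 2β = 307.4169°

wrap1=307.42_deg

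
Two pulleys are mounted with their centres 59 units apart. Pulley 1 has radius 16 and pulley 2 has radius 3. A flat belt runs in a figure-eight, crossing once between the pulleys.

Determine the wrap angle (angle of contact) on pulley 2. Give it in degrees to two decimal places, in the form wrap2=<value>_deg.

wrap2=217.57_deg

crossed belt: β = asin((r1+r2)/C) = asin(19/59) = 18.7860°
wrap1 = wrap2 = π + 2β = 217.5719°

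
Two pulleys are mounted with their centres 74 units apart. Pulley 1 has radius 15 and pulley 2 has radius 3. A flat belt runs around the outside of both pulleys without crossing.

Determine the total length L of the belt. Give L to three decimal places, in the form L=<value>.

open belt: β = asin((r2−r1)/C) = asin(-12/74) = -9.3324°
wrap1 = π − 2β = 198.6648°
wrap2 = π + 2β = 161.3352°
tangent length = C·cosβ = 73.0205
L = r1·wrap1 + r2·wrap2 + 2·C·cosβ = 15·3.4674 + 3·2.8158 + 2·73.0205 = 206.4989

L=206.499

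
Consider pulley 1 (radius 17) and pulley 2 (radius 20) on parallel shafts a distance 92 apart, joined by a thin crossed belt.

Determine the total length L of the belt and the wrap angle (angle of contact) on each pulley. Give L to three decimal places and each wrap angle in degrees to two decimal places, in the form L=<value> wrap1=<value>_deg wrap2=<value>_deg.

crossed belt: β = asin((r1+r2)/C) = asin(37/92) = 23.7142°
wrap1 = wrap2 = π + 2β = 227.4283°
tangent length = C·cosβ = 84.2318
L = (r1+r2)·wrap + 2·C·cosβ = 37·3.9694 + 2·84.2318 = 315.3304

L=315.330 wrap1=227.43_deg wrap2=227.43_deg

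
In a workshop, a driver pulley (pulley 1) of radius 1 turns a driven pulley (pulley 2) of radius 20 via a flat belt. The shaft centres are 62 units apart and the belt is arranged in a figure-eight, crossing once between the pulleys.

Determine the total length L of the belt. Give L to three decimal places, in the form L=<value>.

L=197.157

crossed belt: β = asin((r1+r2)/C) = asin(21/62) = 19.7983°
wrap1 = wrap2 = π + 2β = 219.5966°
tangent length = C·cosβ = 58.3352
L = (r1+r2)·wrap + 2·C·cosβ = 21·3.8327 + 2·58.3352 = 197.1568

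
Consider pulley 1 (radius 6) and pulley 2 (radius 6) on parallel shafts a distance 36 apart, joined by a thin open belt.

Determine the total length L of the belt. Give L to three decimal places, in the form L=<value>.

L=109.699

open belt: β = asin((r2−r1)/C) = asin(0/36) = 0.0000°
wrap1 = π − 2β = 180.0000°
wrap2 = π + 2β = 180.0000°
tangent length = C·cosβ = 36.0000
L = r1·wrap1 + r2·wrap2 + 2·C·cosβ = 6·3.1416 + 6·3.1416 + 2·36.0000 = 109.6991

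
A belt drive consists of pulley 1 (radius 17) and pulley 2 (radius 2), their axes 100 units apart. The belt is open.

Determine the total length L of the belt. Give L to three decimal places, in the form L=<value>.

open belt: β = asin((r2−r1)/C) = asin(-15/100) = -8.6269°
wrap1 = π − 2β = 197.2539°
wrap2 = π + 2β = 162.7461°
tangent length = C·cosβ = 98.8686
L = r1·wrap1 + r2·wrap2 + 2·C·cosβ = 17·3.4427 + 2·2.8405 + 2·98.8686 = 261.9445

L=261.945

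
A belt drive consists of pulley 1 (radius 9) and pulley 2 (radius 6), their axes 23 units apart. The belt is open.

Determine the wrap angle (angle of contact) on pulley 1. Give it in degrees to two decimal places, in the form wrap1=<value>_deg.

open belt: β = asin((r2−r1)/C) = asin(-3/23) = -7.4947°
wrap1 = π − 2β = 194.9894°
wrap2 = π + 2β = 165.0106°

wrap1=194.99_deg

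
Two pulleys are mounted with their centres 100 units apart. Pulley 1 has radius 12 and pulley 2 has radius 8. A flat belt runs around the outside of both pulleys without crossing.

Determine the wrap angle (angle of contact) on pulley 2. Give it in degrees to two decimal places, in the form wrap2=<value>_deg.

open belt: β = asin((r2−r1)/C) = asin(-4/100) = -2.2924°
wrap1 = π − 2β = 184.5849°
wrap2 = π + 2β = 175.4151°

wrap2=175.42_deg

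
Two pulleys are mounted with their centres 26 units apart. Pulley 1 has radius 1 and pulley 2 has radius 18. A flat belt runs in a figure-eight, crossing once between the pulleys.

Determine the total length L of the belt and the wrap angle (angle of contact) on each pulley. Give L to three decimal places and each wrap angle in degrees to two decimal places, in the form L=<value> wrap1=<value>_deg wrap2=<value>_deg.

crossed belt: β = asin((r1+r2)/C) = asin(19/26) = 46.9509°
wrap1 = wrap2 = π + 2β = 273.9018°
tangent length = C·cosβ = 17.7482
L = (r1+r2)·wrap + 2·C·cosβ = 19·4.7805 + 2·17.7482 = 126.3258

L=126.326 wrap1=273.90_deg wrap2=273.90_deg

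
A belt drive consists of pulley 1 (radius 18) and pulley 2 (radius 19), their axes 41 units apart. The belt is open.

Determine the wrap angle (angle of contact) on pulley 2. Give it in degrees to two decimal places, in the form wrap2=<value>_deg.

open belt: β = asin((r2−r1)/C) = asin(1/41) = 1.3976°
wrap1 = π − 2β = 177.2048°
wrap2 = π + 2β = 182.7952°

wrap2=182.80_deg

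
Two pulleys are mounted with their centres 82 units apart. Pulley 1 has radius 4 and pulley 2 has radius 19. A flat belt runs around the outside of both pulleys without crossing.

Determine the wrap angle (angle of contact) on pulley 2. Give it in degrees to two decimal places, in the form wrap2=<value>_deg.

wrap2=201.08_deg

open belt: β = asin((r2−r1)/C) = asin(15/82) = 10.5403°
wrap1 = π − 2β = 158.9194°
wrap2 = π + 2β = 201.0806°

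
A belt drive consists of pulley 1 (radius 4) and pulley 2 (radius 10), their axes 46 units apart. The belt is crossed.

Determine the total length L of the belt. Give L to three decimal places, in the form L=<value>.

L=140.277

crossed belt: β = asin((r1+r2)/C) = asin(14/46) = 17.7189°
wrap1 = wrap2 = π + 2β = 215.4379°
tangent length = C·cosβ = 43.8178
L = (r1+r2)·wrap + 2·C·cosβ = 14·3.7601 + 2·43.8178 = 140.2770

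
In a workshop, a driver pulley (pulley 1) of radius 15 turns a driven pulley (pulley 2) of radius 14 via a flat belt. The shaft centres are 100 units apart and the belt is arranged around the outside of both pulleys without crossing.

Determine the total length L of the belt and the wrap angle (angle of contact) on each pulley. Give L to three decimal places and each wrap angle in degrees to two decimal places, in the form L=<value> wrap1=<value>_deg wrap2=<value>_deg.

open belt: β = asin((r2−r1)/C) = asin(-1/100) = -0.5730°
wrap1 = π − 2β = 181.1459°
wrap2 = π + 2β = 178.8541°
tangent length = C·cosβ = 99.9950
L = r1·wrap1 + r2·wrap2 + 2·C·cosβ = 15·3.1616 + 14·3.1216 + 2·99.9950 = 291.1162

L=291.116 wrap1=181.15_deg wrap2=178.85_deg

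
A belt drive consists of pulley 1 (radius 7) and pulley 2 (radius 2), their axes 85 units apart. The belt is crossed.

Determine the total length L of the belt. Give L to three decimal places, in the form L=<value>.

crossed belt: β = asin((r1+r2)/C) = asin(9/85) = 6.0780°
wrap1 = wrap2 = π + 2β = 192.1560°
tangent length = C·cosβ = 84.5222
L = (r1+r2)·wrap + 2·C·cosβ = 9·3.3538 + 2·84.5222 = 199.2282

L=199.228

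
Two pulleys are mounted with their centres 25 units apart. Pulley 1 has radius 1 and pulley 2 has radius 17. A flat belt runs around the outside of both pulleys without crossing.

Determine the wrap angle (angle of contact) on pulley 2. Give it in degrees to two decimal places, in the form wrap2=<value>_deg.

wrap2=259.58_deg

open belt: β = asin((r2−r1)/C) = asin(16/25) = 39.7918°
wrap1 = π − 2β = 100.4164°
wrap2 = π + 2β = 259.5836°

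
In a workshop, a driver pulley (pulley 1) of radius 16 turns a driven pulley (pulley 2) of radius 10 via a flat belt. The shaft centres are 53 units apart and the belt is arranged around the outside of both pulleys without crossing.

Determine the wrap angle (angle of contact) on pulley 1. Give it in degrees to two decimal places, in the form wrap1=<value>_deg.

open belt: β = asin((r2−r1)/C) = asin(-6/53) = -6.5002°
wrap1 = π − 2β = 193.0005°
wrap2 = π + 2β = 166.9995°

wrap1=193.00_deg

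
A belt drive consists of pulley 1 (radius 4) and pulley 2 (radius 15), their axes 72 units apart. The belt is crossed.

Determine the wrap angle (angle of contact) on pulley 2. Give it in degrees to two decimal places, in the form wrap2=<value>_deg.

wrap2=210.60_deg

crossed belt: β = asin((r1+r2)/C) = asin(19/72) = 15.3009°
wrap1 = wrap2 = π + 2β = 210.6019°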